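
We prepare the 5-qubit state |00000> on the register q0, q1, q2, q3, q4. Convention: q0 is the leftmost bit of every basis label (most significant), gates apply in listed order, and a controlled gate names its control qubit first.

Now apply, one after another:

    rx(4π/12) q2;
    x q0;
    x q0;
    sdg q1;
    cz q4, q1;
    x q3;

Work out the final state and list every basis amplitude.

The final amplitudes are sqrt(3)/2 on |00010>, -I/2 on |00110>, and 0 on every other basis state. Key observation: the block from step 2 through step 3 cancels to the identity and can be dropped.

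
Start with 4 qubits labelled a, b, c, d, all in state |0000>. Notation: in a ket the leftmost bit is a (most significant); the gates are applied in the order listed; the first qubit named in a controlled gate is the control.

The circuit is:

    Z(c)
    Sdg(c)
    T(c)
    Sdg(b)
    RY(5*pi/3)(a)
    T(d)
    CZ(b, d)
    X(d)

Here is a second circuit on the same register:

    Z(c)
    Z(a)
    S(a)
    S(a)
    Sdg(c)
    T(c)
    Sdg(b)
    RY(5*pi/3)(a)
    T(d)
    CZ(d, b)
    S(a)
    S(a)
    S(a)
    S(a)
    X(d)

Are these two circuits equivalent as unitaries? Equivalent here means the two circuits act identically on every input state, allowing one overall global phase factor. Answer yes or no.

Yes, they are equivalent — the unitaries differ by at most a global phase.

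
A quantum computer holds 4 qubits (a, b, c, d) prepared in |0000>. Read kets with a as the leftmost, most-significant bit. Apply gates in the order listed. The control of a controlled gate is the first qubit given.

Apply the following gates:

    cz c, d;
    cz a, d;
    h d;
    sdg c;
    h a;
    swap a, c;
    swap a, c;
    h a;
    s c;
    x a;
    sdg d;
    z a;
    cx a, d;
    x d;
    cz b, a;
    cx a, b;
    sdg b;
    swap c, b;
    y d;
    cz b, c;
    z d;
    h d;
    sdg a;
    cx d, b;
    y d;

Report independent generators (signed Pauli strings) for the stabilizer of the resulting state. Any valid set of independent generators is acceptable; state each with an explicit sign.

The stabilizer group can be generated by -IXIY, -ZIII, -IZIZ, -IIZI, among other valid generating sets. Key observation: the block from step 4 through step 9 cancels to the identity and can be dropped.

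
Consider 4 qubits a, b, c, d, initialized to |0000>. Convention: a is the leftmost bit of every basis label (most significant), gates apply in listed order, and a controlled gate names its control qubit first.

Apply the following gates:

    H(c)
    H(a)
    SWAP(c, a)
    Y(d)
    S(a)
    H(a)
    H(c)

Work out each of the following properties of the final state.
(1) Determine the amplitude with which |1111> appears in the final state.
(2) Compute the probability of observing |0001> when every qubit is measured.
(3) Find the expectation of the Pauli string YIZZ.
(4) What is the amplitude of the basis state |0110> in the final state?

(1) The amplitude on |1111> is 0.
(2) The probability of measuring |0001> is 1/2.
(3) In the final state, YIZZ has expectation 1.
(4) The amplitude on |0110> is 0.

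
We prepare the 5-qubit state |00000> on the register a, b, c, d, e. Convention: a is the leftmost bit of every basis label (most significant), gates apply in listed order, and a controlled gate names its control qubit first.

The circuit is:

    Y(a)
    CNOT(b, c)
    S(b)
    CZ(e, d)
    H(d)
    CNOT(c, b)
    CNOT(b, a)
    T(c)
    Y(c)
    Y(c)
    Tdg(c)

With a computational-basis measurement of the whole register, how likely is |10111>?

The probability of measuring |10111> is 0. Key observation: steps 8-11 multiply out to the identity, so the circuit reduces to the remaining gates.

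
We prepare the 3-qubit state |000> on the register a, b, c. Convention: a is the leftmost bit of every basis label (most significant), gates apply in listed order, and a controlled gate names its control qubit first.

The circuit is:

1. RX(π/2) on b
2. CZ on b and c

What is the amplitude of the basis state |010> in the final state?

The final state's coefficient on |010> equals -sqrt(2)*I/2.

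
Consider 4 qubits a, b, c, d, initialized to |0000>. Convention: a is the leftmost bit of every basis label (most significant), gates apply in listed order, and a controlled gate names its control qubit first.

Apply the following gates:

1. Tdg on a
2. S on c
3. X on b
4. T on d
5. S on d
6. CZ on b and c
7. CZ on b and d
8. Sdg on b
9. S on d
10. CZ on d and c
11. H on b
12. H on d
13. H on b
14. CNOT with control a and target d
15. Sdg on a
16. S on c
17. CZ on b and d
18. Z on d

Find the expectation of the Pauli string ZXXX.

The observable ZXXX averages to 0.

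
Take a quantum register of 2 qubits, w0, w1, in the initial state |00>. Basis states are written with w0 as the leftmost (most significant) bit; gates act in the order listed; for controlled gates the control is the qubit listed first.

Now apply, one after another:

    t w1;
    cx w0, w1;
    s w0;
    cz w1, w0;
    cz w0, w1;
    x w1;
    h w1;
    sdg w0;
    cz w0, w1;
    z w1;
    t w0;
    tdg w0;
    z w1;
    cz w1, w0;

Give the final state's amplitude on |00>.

|00> carries amplitude sqrt(2)/2 in the final state.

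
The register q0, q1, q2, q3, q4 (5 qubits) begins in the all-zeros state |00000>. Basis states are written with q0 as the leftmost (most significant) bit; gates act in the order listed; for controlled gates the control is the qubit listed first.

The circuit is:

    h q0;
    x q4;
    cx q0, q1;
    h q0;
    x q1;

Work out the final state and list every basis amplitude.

The final amplitudes are 1/2 on |00001>, 1/2 on |01001>, -1/2 on |10001>, 1/2 on |11001>, and 0 on every other basis state.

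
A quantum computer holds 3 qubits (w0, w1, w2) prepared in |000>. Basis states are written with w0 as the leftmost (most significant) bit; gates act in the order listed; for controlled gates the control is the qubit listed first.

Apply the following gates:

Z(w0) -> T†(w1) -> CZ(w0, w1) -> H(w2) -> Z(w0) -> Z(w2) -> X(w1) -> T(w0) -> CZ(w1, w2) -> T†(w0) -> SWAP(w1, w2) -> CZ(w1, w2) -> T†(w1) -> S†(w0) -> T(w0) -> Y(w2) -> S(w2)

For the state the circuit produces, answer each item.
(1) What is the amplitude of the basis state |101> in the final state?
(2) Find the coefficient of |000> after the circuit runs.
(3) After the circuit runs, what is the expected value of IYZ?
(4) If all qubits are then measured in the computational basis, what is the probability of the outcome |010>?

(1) The final state's coefficient on |101> equals 0.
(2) |000> carries amplitude -sqrt(2)*I/2 in the final state.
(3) The observable IYZ averages to sqrt(2)/2.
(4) A full measurement returns |010> with probability 1/2.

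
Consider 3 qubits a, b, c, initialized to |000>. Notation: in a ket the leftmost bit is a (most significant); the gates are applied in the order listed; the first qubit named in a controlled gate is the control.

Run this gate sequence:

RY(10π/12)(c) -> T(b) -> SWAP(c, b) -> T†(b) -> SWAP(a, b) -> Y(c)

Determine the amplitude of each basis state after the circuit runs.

The resulting statevector has amplitude I*(-sqrt(2) + sqrt(6))/4 on |001>, (sqrt(2) + sqrt(6))*exp(I*pi/4)/4 on |101>, and 0 on every other basis state.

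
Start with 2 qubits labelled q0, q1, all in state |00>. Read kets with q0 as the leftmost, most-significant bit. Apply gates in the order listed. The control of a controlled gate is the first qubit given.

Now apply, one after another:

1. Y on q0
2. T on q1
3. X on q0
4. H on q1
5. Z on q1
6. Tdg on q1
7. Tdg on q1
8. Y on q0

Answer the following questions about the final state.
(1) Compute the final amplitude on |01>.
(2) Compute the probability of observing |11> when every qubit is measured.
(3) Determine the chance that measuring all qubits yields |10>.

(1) The final state's coefficient on |01> equals 0.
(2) Outcome |11> occurs with probability 1/2.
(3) A full measurement returns |10> with probability 1/2.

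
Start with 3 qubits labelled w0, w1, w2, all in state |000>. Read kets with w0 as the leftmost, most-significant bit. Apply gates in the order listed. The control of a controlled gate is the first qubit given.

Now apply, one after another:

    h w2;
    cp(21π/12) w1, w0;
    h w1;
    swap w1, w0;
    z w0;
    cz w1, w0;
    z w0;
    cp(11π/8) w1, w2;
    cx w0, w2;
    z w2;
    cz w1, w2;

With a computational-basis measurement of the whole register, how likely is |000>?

Outcome |000> occurs with probability 1/4.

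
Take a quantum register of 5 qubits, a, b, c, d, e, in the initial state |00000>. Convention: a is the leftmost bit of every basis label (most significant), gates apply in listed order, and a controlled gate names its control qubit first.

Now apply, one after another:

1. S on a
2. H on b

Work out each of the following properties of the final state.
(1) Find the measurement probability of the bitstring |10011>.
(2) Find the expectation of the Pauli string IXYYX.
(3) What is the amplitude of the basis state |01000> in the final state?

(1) A full measurement returns |10011> with probability 0.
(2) The observable IXYYX averages to 0.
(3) The amplitude on |01000> is sqrt(2)/2.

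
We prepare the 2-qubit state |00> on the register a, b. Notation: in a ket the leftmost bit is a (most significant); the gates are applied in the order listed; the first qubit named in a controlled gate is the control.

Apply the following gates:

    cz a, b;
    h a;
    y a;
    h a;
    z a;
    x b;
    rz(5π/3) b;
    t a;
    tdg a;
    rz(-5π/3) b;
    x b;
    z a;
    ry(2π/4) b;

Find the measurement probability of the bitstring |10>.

Outcome |10> occurs with probability 1/2.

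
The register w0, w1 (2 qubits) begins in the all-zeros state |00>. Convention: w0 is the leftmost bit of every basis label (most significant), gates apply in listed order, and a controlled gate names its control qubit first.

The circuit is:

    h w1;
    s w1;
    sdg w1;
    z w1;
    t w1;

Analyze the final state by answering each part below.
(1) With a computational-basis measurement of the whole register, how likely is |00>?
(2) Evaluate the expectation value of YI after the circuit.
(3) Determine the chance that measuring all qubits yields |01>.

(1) The probability of measuring |00> is 1/2.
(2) The expectation value of YI is 0.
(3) The probability of measuring |01> is 1/2.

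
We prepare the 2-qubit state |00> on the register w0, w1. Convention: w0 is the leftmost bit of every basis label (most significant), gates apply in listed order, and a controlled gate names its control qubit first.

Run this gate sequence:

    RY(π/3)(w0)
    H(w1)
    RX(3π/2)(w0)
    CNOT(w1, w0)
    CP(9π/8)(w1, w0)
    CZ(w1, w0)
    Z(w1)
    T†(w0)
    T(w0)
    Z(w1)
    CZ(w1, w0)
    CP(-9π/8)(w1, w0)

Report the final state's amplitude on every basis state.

The resulting statevector has amplitude -sqrt(3)/4 - I/4 on |00>, -1/4 - sqrt(3)*I/4 on |01>, -1/4 - sqrt(3)*I/4 on |10>, -sqrt(3)/4 - I/4 on |11>. Key observation: steps 5-12 multiply out to the identity, so the circuit reduces to the remaining gates.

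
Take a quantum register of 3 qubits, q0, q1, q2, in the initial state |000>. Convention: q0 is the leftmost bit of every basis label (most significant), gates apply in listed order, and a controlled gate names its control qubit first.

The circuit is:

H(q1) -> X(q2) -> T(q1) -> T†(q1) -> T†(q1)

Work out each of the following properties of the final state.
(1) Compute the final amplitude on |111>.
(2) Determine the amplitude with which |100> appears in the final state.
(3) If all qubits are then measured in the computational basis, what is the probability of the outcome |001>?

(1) The amplitude on |111> is 0.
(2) The final state's coefficient on |100> equals 0.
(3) The probability of measuring |001> is 1/2.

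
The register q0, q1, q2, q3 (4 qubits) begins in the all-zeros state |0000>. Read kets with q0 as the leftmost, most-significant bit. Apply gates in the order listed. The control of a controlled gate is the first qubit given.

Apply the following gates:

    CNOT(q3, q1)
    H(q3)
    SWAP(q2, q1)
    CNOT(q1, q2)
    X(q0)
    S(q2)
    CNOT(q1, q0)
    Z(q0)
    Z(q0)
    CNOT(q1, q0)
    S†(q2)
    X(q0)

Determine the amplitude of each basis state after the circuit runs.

The final amplitudes are sqrt(2)/2 on |0000>, sqrt(2)/2 on |0001>, and 0 on every other basis state. Key observation: the block from step 5 through step 12 cancels to the identity and can be dropped.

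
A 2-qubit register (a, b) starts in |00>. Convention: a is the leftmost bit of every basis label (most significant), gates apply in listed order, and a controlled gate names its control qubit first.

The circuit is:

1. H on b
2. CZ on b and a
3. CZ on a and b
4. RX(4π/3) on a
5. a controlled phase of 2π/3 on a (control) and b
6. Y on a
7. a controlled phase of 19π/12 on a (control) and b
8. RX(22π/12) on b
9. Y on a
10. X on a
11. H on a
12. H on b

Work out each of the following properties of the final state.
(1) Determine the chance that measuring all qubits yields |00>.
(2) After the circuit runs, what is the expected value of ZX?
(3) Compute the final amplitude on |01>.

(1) A full measurement returns |00> with probability -sqrt(6)/64 - sqrt(2)/64 + 1/16.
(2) In the final state, ZX has expectation -sqrt(6)/8 + sqrt(3)/16 + 3*sqrt(2)/16.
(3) |01> carries amplitude (1 + sqrt(3) + (-4 - 4*I - 3*exp(I*pi/6) - sqrt(3)*exp(2*I*pi/3) - sqrt(3)*exp(I*pi/6) + 3*exp(2*I*pi/3))*exp(5*I*pi/12) - sqrt(3)*I + I)*exp(7*I*pi/12)/16 in the final state.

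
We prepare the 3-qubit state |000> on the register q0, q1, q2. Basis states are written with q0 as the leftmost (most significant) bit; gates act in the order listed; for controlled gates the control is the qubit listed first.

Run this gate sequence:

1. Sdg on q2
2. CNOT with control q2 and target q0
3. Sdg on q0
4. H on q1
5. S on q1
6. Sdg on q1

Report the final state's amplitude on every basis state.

The resulting statevector has amplitude sqrt(2)/2 on |000>, sqrt(2)/2 on |010>, and 0 on every other basis state.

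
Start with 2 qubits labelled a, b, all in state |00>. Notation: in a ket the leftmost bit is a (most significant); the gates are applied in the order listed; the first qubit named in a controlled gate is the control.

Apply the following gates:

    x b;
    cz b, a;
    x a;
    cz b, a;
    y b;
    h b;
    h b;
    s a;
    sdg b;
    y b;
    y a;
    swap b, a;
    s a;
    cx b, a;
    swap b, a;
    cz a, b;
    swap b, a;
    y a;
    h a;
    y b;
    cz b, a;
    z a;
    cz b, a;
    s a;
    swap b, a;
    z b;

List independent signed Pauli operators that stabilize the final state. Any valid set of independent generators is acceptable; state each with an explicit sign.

The final state is stabilized by the group generated by +IY, -ZI; other independent generating sets are equally valid.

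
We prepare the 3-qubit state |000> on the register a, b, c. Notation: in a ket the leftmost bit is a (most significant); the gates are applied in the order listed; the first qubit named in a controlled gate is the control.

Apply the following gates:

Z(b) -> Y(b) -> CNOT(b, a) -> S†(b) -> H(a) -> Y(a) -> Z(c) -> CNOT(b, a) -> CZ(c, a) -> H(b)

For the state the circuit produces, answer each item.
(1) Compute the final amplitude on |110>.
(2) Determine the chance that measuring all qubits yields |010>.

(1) The final state's coefficient on |110> equals -I/2.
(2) Outcome |010> occurs with probability 1/4.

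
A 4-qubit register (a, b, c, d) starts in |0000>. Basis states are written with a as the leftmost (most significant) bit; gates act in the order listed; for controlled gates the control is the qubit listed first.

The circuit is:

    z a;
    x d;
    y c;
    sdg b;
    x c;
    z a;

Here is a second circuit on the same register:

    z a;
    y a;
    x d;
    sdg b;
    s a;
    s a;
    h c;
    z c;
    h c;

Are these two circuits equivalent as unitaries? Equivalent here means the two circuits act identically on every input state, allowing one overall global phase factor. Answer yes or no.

No: there is an input state on which the two circuits produce genuinely different outputs (not merely differing by a phase).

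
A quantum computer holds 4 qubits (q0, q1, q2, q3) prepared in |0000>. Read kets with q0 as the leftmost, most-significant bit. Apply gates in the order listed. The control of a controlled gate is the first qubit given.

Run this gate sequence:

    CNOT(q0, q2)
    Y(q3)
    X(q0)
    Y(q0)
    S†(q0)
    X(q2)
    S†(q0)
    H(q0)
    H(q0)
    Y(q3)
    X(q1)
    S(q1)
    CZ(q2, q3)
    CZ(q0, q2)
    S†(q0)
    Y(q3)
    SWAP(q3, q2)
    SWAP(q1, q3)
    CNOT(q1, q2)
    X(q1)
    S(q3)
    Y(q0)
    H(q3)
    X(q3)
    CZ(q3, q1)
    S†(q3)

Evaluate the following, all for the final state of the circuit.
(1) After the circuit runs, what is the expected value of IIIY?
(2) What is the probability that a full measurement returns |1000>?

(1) The observable IIIY averages to 1.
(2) Outcome |1000> occurs with probability 1/2.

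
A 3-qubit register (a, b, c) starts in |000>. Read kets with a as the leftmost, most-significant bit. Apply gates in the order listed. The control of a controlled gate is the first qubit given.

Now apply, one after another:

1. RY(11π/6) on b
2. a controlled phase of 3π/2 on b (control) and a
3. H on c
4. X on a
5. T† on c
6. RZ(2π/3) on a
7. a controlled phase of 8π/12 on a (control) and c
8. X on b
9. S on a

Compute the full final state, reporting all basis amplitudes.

The final amplitudes are 0 on |000>, 0 on |001>, 0 on |010>, 0 on |011>, (-1 + sqrt(3))*exp(5*I*pi/6)/4 on |100>, (1 - sqrt(3))*exp(I*pi/4)/4 on |101>, (-sqrt(3) - 1)*exp(5*I*pi/6)/4 on |110>, (1 + sqrt(3))*exp(I*pi/4)/4 on |111>.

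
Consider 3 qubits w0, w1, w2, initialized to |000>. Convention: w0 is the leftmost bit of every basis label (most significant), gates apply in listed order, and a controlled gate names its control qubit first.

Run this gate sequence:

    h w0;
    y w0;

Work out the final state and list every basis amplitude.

The final amplitudes are -sqrt(2)*I/2 on |000>, sqrt(2)*I/2 on |100>, and 0 on every other basis state.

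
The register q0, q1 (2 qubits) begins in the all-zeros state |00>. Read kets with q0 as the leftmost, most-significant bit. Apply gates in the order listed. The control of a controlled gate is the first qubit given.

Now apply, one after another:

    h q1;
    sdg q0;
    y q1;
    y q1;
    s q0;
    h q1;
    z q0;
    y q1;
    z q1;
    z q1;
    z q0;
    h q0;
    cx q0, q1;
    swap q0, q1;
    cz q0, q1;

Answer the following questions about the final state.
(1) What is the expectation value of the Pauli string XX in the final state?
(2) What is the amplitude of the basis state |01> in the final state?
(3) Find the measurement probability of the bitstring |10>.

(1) The expectation value of XX is 1. Key observation: steps 1-6 multiply out to the identity, so the circuit reduces to the remaining gates.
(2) The amplitude on |01> is sqrt(2)*I/2.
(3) The probability of measuring |10> is 1/2.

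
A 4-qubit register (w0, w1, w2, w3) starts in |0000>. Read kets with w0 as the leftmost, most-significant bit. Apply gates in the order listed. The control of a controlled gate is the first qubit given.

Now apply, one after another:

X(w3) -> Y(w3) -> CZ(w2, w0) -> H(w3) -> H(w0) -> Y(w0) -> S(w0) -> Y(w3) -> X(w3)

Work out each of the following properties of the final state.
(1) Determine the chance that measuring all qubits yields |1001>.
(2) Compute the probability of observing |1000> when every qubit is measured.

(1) Outcome |1001> occurs with probability 1/4.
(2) A full measurement returns |1000> with probability 1/4.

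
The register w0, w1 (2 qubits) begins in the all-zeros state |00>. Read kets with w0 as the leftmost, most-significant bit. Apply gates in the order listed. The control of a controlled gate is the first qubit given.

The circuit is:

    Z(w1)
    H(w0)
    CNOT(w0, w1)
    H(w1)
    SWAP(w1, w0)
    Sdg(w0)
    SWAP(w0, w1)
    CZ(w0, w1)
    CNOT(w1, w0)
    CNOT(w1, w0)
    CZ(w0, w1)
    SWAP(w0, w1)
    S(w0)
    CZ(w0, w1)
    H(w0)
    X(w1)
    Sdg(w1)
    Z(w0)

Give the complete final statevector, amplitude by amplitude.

After the circuit, the state carries amplitude sqrt(2)/2 on |00>, -sqrt(2)*I/2 on |01>, 0 on |10>, 0 on |11>.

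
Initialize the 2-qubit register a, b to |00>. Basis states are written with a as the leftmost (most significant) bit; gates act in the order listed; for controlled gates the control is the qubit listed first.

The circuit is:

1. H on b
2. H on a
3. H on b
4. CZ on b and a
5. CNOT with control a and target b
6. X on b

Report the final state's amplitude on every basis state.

After the circuit, the state carries amplitude 0 on |00>, sqrt(2)/2 on |01>, sqrt(2)/2 on |10>, 0 on |11>.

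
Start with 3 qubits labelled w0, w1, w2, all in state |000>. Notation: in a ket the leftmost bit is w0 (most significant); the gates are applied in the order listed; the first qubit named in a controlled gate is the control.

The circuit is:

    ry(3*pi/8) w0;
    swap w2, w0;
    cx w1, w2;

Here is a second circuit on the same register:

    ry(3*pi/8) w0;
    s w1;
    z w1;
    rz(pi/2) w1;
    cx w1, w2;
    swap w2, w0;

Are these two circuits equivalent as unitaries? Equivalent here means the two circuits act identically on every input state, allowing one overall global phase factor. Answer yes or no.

No: there is an input state on which the two circuits produce genuinely different outputs (not merely differing by a phase).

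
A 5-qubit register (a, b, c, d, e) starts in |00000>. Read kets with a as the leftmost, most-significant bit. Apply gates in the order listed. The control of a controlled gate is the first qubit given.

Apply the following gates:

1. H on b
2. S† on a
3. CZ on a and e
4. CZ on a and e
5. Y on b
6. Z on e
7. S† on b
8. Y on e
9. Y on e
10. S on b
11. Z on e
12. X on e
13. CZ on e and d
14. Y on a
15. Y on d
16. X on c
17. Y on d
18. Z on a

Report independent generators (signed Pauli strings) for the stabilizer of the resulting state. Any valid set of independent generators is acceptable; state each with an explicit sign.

One valid set of independent stabilizer generators is -IXIII, -ZIIII, -IIZII, +IIIZI, -IIIIZ (any independent generating set of the same group is equally correct). Key observation: the block from step 6 through step 11 cancels to the identity and can be dropped.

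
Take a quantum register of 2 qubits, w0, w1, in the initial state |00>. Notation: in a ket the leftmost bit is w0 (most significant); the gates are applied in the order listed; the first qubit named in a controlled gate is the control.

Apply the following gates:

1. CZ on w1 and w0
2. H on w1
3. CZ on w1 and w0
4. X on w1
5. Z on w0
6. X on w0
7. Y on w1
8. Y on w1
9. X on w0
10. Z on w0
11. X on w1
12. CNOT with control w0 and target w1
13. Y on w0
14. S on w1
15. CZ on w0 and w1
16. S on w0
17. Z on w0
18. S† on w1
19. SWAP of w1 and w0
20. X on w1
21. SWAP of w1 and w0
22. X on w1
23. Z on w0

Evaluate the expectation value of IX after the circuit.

In the final state, IX has expectation -1.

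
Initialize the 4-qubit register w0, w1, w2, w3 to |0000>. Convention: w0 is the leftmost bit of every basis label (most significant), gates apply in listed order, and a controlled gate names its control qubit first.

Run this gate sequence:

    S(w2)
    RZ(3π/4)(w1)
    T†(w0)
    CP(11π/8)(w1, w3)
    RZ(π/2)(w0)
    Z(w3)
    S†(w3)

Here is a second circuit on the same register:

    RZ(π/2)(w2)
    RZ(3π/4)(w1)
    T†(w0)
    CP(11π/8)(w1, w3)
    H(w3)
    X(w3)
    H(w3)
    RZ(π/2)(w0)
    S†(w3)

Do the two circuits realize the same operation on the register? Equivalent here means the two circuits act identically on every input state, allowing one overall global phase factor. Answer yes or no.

Yes — the two circuits implement the same unitary up to a global phase.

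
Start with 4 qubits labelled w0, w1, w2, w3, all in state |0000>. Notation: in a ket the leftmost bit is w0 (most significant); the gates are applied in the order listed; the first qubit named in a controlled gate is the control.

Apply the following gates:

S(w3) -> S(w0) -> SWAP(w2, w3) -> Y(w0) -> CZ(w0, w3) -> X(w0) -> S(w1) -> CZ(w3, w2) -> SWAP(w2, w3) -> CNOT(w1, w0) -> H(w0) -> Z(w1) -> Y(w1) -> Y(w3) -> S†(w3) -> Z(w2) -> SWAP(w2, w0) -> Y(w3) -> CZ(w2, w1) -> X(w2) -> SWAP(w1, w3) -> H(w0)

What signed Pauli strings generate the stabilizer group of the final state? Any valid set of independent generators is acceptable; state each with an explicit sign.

The stabilizer group can be generated by +XIII, -IIXI, +IZII, -IIIZ, among other valid generating sets.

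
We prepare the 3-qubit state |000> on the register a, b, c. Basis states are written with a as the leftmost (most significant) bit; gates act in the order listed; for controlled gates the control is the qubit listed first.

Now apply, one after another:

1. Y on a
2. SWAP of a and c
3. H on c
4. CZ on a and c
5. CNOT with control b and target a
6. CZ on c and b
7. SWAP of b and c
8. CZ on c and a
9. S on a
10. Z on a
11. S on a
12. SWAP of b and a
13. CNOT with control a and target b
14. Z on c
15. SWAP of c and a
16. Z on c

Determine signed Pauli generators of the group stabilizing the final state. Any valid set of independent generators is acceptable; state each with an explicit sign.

The stabilizer group can be generated by +IXX, +ZII, +IZZ, among other valid generating sets.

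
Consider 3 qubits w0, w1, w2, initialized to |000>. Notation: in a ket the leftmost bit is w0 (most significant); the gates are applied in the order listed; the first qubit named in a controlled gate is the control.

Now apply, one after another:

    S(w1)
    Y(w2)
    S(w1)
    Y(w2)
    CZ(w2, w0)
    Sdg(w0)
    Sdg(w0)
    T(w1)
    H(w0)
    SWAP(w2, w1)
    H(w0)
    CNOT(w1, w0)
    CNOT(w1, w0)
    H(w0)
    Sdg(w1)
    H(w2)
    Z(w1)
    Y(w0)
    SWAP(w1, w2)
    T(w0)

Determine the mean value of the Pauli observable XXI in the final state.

The expectation value of XXI is -sqrt(2)/2. Key observation: the block from step 12 through step 13 cancels to the identity and can be dropped.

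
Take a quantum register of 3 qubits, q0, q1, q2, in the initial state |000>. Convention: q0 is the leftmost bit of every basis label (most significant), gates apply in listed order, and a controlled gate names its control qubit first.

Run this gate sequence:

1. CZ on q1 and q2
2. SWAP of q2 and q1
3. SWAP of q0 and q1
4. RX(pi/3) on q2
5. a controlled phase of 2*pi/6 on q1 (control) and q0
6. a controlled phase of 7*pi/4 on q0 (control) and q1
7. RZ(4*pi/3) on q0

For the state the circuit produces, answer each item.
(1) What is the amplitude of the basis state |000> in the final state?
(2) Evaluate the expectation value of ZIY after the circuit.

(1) |000> carries amplitude -sqrt(3)*exp(I*pi/3)/2 in the final state.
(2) The expectation value of ZIY is -sqrt(3)/2.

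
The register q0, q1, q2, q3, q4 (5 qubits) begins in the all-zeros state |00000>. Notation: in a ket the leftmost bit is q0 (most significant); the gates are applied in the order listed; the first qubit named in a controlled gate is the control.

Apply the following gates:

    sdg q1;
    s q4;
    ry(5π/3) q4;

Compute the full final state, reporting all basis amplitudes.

The resulting statevector has amplitude -sqrt(3)/2 on |00000>, 1/2 on |00001>, and 0 on every other basis state.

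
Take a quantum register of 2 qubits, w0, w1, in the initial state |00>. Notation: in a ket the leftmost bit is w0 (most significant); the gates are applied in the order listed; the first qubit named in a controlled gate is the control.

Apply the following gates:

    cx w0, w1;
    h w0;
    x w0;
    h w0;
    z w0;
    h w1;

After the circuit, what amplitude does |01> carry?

|01> carries amplitude sqrt(2)/2 in the final state. Key observation: steps 2-5 multiply out to the identity, so the circuit reduces to the remaining gates.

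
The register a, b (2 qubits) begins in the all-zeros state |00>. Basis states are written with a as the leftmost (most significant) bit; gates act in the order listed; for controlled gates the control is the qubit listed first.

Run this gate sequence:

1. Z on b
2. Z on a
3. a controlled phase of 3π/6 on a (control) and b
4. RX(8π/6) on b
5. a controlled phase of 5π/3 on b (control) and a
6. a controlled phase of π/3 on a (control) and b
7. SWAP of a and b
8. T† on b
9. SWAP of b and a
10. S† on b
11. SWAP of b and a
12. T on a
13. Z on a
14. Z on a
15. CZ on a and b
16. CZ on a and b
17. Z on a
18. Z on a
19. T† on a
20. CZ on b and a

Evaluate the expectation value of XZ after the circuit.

The observable XZ averages to sqrt(3)/2. Key observation: the block from step 12 through step 19 cancels to the identity and can be dropped.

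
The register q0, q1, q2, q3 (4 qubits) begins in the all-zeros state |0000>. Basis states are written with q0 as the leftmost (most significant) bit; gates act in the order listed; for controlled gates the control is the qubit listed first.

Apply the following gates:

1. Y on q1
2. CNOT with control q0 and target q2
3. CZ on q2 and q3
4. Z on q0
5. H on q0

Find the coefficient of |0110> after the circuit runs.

The amplitude on |0110> is 0.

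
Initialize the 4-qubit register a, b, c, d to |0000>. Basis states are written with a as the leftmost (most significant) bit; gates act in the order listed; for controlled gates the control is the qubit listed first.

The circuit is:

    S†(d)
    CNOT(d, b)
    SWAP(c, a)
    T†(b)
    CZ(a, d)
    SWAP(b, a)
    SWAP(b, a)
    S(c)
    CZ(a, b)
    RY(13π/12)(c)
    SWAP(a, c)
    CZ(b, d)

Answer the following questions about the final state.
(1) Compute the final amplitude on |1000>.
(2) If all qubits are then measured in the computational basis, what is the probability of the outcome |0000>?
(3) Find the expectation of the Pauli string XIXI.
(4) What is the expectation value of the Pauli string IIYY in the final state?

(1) |1000> carries amplitude sqrt(2 - sqrt(2))/4 + sqrt(3*sqrt(2) + 6)/4 in the final state. Key observation: gates 6-7 undo each other exactly, leaving only the rest of the circuit to track.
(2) The probability of measuring |0000> is -sqrt(6)/8 - sqrt(2)/8 + 1/2.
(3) The observable XIXI averages to 0.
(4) The expectation value of IIYY is 0.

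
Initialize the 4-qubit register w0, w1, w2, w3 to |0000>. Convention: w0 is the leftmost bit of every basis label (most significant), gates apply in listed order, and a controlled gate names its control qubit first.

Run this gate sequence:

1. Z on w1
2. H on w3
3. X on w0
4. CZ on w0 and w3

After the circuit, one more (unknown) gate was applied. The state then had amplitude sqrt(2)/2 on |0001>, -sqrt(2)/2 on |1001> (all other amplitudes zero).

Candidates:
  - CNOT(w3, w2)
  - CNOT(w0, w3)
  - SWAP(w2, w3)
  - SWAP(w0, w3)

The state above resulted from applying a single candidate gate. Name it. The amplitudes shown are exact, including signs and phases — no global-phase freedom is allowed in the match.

The applied gate was SWAP(w0, w3).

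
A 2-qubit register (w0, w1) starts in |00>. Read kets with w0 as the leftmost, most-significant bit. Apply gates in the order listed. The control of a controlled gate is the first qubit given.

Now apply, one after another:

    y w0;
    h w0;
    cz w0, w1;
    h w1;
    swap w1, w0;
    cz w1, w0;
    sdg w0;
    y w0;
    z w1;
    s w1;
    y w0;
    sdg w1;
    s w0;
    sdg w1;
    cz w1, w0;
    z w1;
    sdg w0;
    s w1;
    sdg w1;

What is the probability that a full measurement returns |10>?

Outcome |10> occurs with probability 1/4.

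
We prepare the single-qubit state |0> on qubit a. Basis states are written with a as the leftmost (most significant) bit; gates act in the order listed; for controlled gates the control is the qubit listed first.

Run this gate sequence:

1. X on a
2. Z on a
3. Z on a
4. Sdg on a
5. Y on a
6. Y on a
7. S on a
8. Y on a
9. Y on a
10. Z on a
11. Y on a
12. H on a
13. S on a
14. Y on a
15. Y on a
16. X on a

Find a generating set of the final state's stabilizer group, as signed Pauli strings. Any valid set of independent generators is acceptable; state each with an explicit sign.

The stabilizer group can be generated by -Y, among other valid generating sets.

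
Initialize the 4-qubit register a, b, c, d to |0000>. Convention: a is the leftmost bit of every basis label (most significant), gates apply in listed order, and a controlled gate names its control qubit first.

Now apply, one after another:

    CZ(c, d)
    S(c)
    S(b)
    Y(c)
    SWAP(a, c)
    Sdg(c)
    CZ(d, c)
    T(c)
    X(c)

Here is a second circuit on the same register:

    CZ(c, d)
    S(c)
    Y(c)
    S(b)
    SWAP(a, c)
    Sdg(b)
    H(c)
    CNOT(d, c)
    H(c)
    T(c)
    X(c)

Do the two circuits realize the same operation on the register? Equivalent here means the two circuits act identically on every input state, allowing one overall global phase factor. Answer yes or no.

No: there is an input state on which the two circuits produce genuinely different outputs (not merely differing by a phase).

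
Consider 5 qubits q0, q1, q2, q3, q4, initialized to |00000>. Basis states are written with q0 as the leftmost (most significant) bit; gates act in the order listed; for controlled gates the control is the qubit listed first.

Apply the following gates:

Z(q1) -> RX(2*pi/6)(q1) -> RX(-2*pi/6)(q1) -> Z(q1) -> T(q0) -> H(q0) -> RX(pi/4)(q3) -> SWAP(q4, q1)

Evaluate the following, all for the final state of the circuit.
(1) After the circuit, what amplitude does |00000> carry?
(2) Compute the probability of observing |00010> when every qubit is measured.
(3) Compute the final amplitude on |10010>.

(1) The final state's coefficient on |00000> equals sqrt(2*sqrt(2) + 4)/4.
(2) The probability of measuring |00010> is 1/4 - sqrt(2)/8.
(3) The final state's coefficient on |10010> equals -I*sqrt(4 - 2*sqrt(2))/4.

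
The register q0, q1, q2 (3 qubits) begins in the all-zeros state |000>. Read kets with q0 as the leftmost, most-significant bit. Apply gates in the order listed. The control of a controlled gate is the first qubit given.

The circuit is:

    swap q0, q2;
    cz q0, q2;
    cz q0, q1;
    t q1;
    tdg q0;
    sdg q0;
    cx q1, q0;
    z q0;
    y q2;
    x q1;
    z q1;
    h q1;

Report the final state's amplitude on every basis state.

The resulting statevector has amplitude -sqrt(2)*I/2 on |001>, sqrt(2)*I/2 on |011>, and 0 on every other basis state.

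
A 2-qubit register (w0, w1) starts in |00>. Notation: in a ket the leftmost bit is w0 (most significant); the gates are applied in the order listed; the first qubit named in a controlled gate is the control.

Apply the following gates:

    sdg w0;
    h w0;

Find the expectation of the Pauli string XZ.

The expectation value of XZ is 1.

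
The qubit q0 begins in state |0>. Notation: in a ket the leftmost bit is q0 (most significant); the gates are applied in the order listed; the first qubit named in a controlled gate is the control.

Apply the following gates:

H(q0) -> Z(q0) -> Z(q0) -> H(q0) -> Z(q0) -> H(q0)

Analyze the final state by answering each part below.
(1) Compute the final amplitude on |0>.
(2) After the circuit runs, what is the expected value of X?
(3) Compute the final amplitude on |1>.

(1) |0> carries amplitude sqrt(2)/2 in the final state.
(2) The observable X averages to 1.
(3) The final state's coefficient on |1> equals sqrt(2)/2.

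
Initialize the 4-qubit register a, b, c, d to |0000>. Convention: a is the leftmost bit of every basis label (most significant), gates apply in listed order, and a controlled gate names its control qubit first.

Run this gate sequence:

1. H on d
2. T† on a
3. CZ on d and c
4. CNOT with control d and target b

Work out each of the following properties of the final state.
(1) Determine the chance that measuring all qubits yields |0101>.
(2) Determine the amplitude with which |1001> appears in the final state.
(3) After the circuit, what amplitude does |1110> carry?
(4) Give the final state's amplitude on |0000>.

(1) The probability of measuring |0101> is 1/2.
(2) The amplitude on |1001> is 0.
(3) The final state's coefficient on |1110> equals 0.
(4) The amplitude on |0000> is sqrt(2)/2.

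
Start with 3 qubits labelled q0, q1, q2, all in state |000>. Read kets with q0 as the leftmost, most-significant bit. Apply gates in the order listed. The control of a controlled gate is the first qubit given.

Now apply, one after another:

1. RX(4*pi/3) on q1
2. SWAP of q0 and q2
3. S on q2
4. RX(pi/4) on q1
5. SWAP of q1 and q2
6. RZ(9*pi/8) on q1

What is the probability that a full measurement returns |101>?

A full measurement returns |101> with probability 0.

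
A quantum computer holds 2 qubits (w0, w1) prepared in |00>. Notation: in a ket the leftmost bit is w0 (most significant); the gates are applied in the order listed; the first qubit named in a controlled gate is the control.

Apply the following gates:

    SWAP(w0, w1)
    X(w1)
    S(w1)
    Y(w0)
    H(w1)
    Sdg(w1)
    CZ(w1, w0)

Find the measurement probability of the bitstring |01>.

Outcome |01> occurs with probability 0.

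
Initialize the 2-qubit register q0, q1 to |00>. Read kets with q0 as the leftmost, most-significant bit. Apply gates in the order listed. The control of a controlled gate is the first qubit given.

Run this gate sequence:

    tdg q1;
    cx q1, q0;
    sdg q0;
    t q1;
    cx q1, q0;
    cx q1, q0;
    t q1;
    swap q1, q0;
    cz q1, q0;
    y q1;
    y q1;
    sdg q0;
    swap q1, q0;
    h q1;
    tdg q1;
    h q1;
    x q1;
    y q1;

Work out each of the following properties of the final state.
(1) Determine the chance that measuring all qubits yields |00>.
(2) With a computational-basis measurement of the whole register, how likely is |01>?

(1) Outcome |00> occurs with probability sqrt(2)/4 + 1/2. Key observation: the block from step 5 through step 6 cancels to the identity and can be dropped.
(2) A full measurement returns |01> with probability 1/2 - sqrt(2)/4.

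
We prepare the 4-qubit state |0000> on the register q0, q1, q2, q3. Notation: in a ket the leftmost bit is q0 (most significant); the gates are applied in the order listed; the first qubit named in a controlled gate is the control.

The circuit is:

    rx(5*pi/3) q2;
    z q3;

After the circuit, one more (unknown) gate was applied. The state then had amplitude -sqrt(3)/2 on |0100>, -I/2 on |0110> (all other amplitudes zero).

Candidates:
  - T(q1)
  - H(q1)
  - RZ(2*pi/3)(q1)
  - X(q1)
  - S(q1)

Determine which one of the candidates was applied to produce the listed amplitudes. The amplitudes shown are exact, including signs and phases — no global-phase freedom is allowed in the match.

It was X(q1) that produced the state shown.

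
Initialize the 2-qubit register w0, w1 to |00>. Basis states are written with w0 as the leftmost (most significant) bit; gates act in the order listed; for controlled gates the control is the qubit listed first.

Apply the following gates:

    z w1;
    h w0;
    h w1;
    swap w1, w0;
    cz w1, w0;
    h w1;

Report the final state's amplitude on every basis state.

The final amplitudes are sqrt(2)/2 on |00>, 0 on |01>, 0 on |10>, sqrt(2)/2 on |11>.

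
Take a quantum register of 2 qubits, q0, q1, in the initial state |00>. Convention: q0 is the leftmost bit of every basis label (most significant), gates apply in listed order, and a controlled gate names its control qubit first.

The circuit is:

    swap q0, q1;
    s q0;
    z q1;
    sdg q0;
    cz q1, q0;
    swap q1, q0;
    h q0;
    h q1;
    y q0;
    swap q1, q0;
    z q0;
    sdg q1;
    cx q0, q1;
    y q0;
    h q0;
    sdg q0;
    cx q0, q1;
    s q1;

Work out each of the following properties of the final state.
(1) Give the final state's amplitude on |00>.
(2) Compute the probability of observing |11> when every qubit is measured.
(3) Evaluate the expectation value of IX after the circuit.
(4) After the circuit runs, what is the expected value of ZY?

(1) The final state's coefficient on |00> equals sqrt(2)*(1 + I)/4.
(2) A full measurement returns |11> with probability 1/4.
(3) The expectation value of IX is 0.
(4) The observable ZY averages to 1.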